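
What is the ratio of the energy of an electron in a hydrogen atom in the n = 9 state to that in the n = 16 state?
3.16

Using E_n = -13.6057 Z² / n² eV with Z = 1:

E_9 = -13.6057 / 9² = -13.6057 / 81 = -0.16797160 eV
E_16 = -13.6057 / 16² = -13.6057 / 256 = -0.05314727 eV

The ratio is:
E_9/E_16 = (-0.16797160) / (-0.05314727)
E_9/E_16 = (-13.6057/81) / (-13.6057/256)
E_9/E_16 = 256/81
E_9/E_16 = 3.16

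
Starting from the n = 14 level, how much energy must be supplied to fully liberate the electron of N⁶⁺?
3.40143 eV

The ionization energy is the energy needed to remove the electron completely (n → ∞).

For a hydrogen-like ion with Z = 7, E_n = -13.6057 Z² / n² eV.

At n = 14: E_14 = -13.6057 × 7² / 14² = -3.40142500 eV
At n = ∞: E_∞ = 0 eV

Ionization energy = E_∞ - E_14 = 0 - (-3.40142500) = 3.40142500 eV
Ionization energy ≈ 3.40143 eV

This is also called the binding energy of the electron in state n = 14.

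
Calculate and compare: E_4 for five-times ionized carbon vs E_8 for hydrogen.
C⁵⁺ at n = 4 (E = -30.613 eV)

Using E_n = -13.6057 Z² / n² eV:

C⁵⁺ (Z = 6) at n = 4:
E = -13.6057 × 6² / 4² = -13.6057 × 36 / 16 = -30.612825 eV

H (Z = 1) at n = 8:
E = -13.6057 × 1² / 8² = -13.6057 × 1 / 64 = -0.212589 eV

Since -30.612825 eV < -0.212589 eV,
C⁵⁺ at n = 4 is more tightly bound (requires more energy to ionize).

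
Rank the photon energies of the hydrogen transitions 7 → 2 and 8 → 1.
8 → 1

Calculate the energy for each transition:

Transition 7 → 2:
ΔE₁ = |E_2 - E_7| = |-13.6057/2² - (-13.6057/7²)|
ΔE₁ = |-3.40142500 - (-0.27766735)| = 3.12376 eV

Transition 8 → 1:
ΔE₂ = |E_1 - E_8| = |-13.6057/1² - (-13.6057/8²)|
ΔE₂ = |-13.60570000 - (-0.21258906)| = 13.39311 eV

Since 13.39311 eV > 3.12376 eV, the transition 8 → 1 emits the more energetic photon.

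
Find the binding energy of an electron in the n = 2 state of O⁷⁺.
217.69120 eV

The ionization energy is the energy needed to remove the electron completely (n → ∞).

For a hydrogen-like ion with Z = 8, E_n = -13.6057 Z² / n² eV.

At n = 2: E_2 = -13.6057 × 8² / 2² = -217.69120000 eV
At n = ∞: E_∞ = 0 eV

Ionization energy = E_∞ - E_2 = 0 - (-217.69120000) = 217.69120000 eV
Ionization energy ≈ 217.69120 eV

This is also called the binding energy of the electron in state n = 2.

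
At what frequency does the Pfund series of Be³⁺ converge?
2.106e+15 Hz

The series limit corresponds to the transition from n = ∞ to n = 5.
This is the highest energy (shortest wavelength) transition in the Pfund series.

E_∞ = 0 eV
E_5 = -13.6057 × 4² / 5² = -8.707648 eV

Energy at series limit:
ΔE = E_∞ - E_5 = 0 - (-8.707648) = 8.707648 eV
E = 8.707648 eV × (1.602177 × 10⁻¹⁹ J/eV) = 1.39512e-18 J
f = E/h = 1.39512e-18 J / (6.62607 × 10⁻³⁴ J·s) = 2.106e+15 Hz

This energy equals the ionization energy from the n = 5 state of Be³⁺.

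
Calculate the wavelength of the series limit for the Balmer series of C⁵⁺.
10.12517 nm

The series limit corresponds to the transition from n = ∞ to n = 2.
This is the highest energy (shortest wavelength) transition in the Balmer series.

E_∞ = 0 eV
E_2 = -13.6057 × 6² / 2² = -122.4513000 eV

Energy at series limit:
ΔE = E_∞ - E_2 = 0 - (-122.4513000) = 122.4513000 eV
λ = hc/E = 1239.84 eV·nm / 122.4513000 eV = 10.12517 nm

This energy equals the ionization energy from the n = 2 state of C⁵⁺.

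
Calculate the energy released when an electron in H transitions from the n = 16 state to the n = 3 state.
1.458597 eV

The energy levels are E_n = -13.6057 eV / n².

Energy at n = 16: E_16 = -13.6057 / 16² = -0.053147266 eV
Energy at n = 3: E_3 = -13.6057 / 3² = -1.511744444 eV

For emission (electron falling to lower state), the photon energy is:
E_photon = E_16 - E_3 = |-0.053147266 - (-1.511744444)|
E_photon = 1.458597 eV

This energy is carried away by the emitted photon.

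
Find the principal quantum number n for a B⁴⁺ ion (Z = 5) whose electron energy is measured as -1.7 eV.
n = 14

The exact energy levels follow E_n = -13.6057 Z² / n² eV with Z = 5.

The measured value (-1.7 eV) is reported to only 2 significant figures, so we must test candidate n values and see which one matches to that precision.

Candidate energies:
  n = 12:  E = -13.6057 × 5² / 12² = -2.362101 eV
  n = 13:  E = -13.6057 × 5² / 13² = -2.012678 eV
  n = 14:  E = -13.6057 × 5² / 14² = -1.735421 eV  ← matches
  n = 15:  E = -13.6057 × 5² / 15² = -1.511744 eV
  n = 16:  E = -13.6057 × 5² / 16² = -1.328682 eV

Checking against the measurement of -1.7 eV (2 sig figs), only n = 14 agrees:
E_14 = -1.735421 eV, which rounds to -1.7 eV ✓

Therefore n = 14.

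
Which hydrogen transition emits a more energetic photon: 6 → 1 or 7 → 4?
6 → 1

Calculate the energy for each transition:

Transition 6 → 1:
ΔE₁ = |E_1 - E_6| = |-13.6057/1² - (-13.6057/6²)|
ΔE₁ = |-13.605700000000 - (-0.377936111111)| = 13.227763889 eV

Transition 7 → 4:
ΔE₂ = |E_4 - E_7| = |-13.6057/4² - (-13.6057/7²)|
ΔE₂ = |-0.850356250000 - (-0.277667346939)| = 0.572688903 eV

Since 13.227763889 eV > 0.572688903 eV, the transition 6 → 1 emits the more energetic photon.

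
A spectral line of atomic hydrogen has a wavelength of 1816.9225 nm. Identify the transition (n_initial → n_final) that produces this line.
n = 9 → n = 4

First, find the photon energy from the wavelength (hc = 1239.84 eV·nm):
E = hc/λ = 1239.84 eV·nm / 1816.9225 nm = 0.68238464 eV

The energy levels of hydrogen satisfy E_n = -13.6057 / n² eV, so an emission n_i → n_f releases
ΔE = 13.6057 × (1/n_f² − 1/n_i²) eV.

Setting ΔE equal to the photon energy:
1/n_f² − 1/n_i² = 0.68238464 / 13.6057 = 0.050154321

Since 1/n_i² must be positive, we need 1/n_f² > 0.050154321, i.e. n_f ≤ 4. For each allowed n_f, solve n_i = (1/n_f² − 0.050154321)^(−1/2) and check whether it is a whole number:
  n_f = 1: 1/n_i² = 1.000000000 − 0.050154321 = 0.949845679 → n_i = 1.026  (not an integer) ✗
  n_f = 2: 1/n_i² = 0.250000000 − 0.050154321 = 0.199845679 → n_i = 2.237  (not an integer) ✗
  n_f = 3: 1/n_i² = 0.111111111 − 0.050154321 = 0.060956790 → n_i = 4.050  (not an integer) ✗
  n_f = 4: 1/n_i² = 0.062500000 − 0.050154321 = 0.012345679 → n_i = 9.000  → integer, n_i = 9 ✓

Only n_f = 4 gives an integer upper level, n_i = 9.

The transition is from n = 9 to n = 4 (emission).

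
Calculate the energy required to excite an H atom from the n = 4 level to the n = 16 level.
0.79721 eV

The energy levels of a hydrogen-like atom are E_n = -13.6057 eV / n².

Energy at n = 4: E_4 = -13.6057 / 4² = -0.85035625 eV
Energy at n = 16: E_16 = -13.6057 / 16² = -0.05314727 eV

The excitation energy is the difference:
ΔE = E_16 - E_4
ΔE = -0.05314727 - (-0.85035625)
ΔE = 0.79721 eV

Since this is positive, energy must be absorbed (photon absorption).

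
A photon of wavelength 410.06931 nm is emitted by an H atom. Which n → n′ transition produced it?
n = 6 → n = 2

First, find the photon energy from the wavelength (hc = 1239.84 eV·nm):
E = hc/λ = 1239.84 eV·nm / 410.06931 nm = 3.0234889 eV

The energy levels of hydrogen satisfy E_n = -13.6057 / n² eV, so an emission n_i → n_f releases
ΔE = 13.6057 × (1/n_f² − 1/n_i²) eV.

Setting ΔE equal to the photon energy:
1/n_f² − 1/n_i² = 3.0234889 / 13.6057 = 0.22222222

Since 1/n_i² must be positive, we need 1/n_f² > 0.22222222, i.e. n_f ≤ 2. For each allowed n_f, solve n_i = (1/n_f² − 0.22222222)^(−1/2) and check whether it is a whole number:
  n_f = 1: 1/n_i² = 1.00000000 − 0.22222222 = 0.77777778 → n_i = 1.134  (not an integer) ✗
  n_f = 2: 1/n_i² = 0.25000000 − 0.22222222 = 0.02777778 → n_i = 6.000  → integer, n_i = 6 ✓

Only n_f = 2 gives an integer upper level, n_i = 6.

The transition is from n = 6 to n = 2 (emission).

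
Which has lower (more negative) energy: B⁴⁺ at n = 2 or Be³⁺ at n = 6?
B⁴⁺ at n = 2 (E = -85.04 eV)

Using E_n = -13.6057 Z² / n² eV:

B⁴⁺ (Z = 5) at n = 2:
E = -13.6057 × 5² / 2² = -13.6057 × 25 / 4 = -85.03563 eV

Be³⁺ (Z = 4) at n = 6:
E = -13.6057 × 4² / 6² = -13.6057 × 16 / 36 = -6.04698 eV

Since -85.03563 eV < -6.04698 eV,
B⁴⁺ at n = 2 is more tightly bound (requires more energy to ionize).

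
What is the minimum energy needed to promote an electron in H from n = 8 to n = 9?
0.044617 eV

The energy levels of a hydrogen-like atom are E_n = -13.6057 eV / n².

Energy at n = 8: E_8 = -13.6057 / 8² = -0.212589063 eV
Energy at n = 9: E_9 = -13.6057 / 9² = -0.167971605 eV

The excitation energy is the difference:
ΔE = E_9 - E_8
ΔE = -0.167971605 - (-0.212589063)
ΔE = 0.044617 eV

Since this is positive, energy must be absorbed (photon absorption).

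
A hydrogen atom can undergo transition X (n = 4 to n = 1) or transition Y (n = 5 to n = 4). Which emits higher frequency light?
4 → 1

Calculate the energy for each transition:

Transition 4 → 1:
ΔE₁ = |E_1 - E_4| = |-13.6057/1² - (-13.6057/4²)|
ΔE₁ = |-13.605700000000 - (-0.850356250000)| = 12.755343750 eV

Transition 5 → 4:
ΔE₂ = |E_4 - E_5| = |-13.6057/4² - (-13.6057/5²)|
ΔE₂ = |-0.850356250000 - (-0.544228000000)| = 0.306128250 eV

Since 12.755343750 eV > 0.306128250 eV, the transition 4 → 1 emits the more energetic photon.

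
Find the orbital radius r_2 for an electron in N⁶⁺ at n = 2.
0.0302 nm (or 0.3024 Å)

The Bohr radius formula is:
r_n = n² a₀ / Z

where a₀ = 0.0529177 nm is the Bohr radius.

For N⁶⁺ (Z = 7) at n = 2:
r_2 = 2² × 0.0529177 nm / 7
r_2 = 4 × 0.0529177 nm / 7
r_2 = 0.21167 nm / 7
r_2 = 0.0302 nm

The electron orbits at approximately 0.0302 nm from the nucleus.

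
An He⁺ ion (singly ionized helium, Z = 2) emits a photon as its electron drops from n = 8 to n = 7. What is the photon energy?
0.26031 eV

The energy levels are E_n = -13.6057 Z² eV / n².

Energy at n = 8: E_8 = -13.6057 × 2² / 8² = -0.85035625 eV
Energy at n = 7: E_7 = -13.6057 × 2² / 7² = -1.11066939 eV

For emission (electron falling to lower state), the photon energy is:
E_photon = E_8 - E_7 = |-0.85035625 - (-1.11066939)|
E_photon = 0.26031 eV

This energy is carried away by the emitted photon.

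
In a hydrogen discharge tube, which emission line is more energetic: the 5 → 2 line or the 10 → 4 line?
5 → 2

Calculate the energy for each transition:

Transition 5 → 2:
ΔE₁ = |E_2 - E_5| = |-13.6057/2² - (-13.6057/5²)|
ΔE₁ = |-3.401425000000 - (-0.544228000000)| = 2.857197000 eV

Transition 10 → 4:
ΔE₂ = |E_4 - E_10| = |-13.6057/4² - (-13.6057/10²)|
ΔE₂ = |-0.850356250000 - (-0.136057000000)| = 0.714299250 eV

Since 2.857197000 eV > 0.714299250 eV, the transition 5 → 2 emits the more energetic photon.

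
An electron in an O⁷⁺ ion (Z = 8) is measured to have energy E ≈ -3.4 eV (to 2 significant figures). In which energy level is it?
n = 16

The exact energy levels follow E_n = -13.6057 Z² / n² eV with Z = 8.

The measured value (-3.4 eV) is reported to only 2 significant figures, so we must test candidate n values and see which one matches to that precision.

Candidate energies:
  n = 14:  E = -13.6057 × 8² / 14² = -4.44268 eV
  n = 15:  E = -13.6057 × 8² / 15² = -3.87007 eV
  n = 16:  E = -13.6057 × 8² / 16² = -3.40143 eV  ← matches
  n = 17:  E = -13.6057 × 8² / 17² = -3.01303 eV
  n = 18:  E = -13.6057 × 8² / 18² = -2.68755 eV

Checking against the measurement of -3.4 eV (2 sig figs), only n = 16 agrees:
E_16 = -3.40143 eV, which rounds to -3.4 eV ✓

Therefore n = 16.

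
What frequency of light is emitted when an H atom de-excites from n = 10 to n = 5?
9.86953e+13 Hz

First, find the transition energy:
E_10 = -13.6057 / 10² = -0.136057000 eV
E_5 = -13.6057 / 5² = -0.544228000 eV
|ΔE| = |E_5 - E_10| = 0.408171000 eV

Convert to Joules: E = 0.408171000 eV × (1.602177 × 10⁻¹⁹ J/eV) = 6.5396219e-20 J

Using E = hf:
f = E/h = 6.5396219e-20 J / (6.62607 × 10⁻³⁴ J·s)
f = 9.86953e+13 Hz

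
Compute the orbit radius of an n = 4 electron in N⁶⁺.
0.1210 nm (or 1.2095 Å)

The Bohr radius formula is:
r_n = n² a₀ / Z

where a₀ = 0.0529177 nm is the Bohr radius.

For N⁶⁺ (Z = 7) at n = 4:
r_4 = 4² × 0.0529177 nm / 7
r_4 = 16 × 0.0529177 nm / 7
r_4 = 0.84668 nm / 7
r_4 = 0.1210 nm

The electron orbits at approximately 0.1210 nm from the nucleus.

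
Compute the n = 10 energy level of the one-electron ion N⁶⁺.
-6.666793 eV

For hydrogen-like ions, the energy levels scale with Z²:
E_n = -13.6057 Z² / n² eV

For N⁶⁺ (Z = 7) at n = 10:
E_10 = -13.6057 × 7² / 10²
E_10 = -13.6057 × 49 / 100
E_10 = -666.6793 / 100
E_10 = -6.666793 eV

The energy is 49 times more negative than hydrogen at the same n due to the stronger nuclear charge.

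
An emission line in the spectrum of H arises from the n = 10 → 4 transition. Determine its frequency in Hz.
1.73e+14 Hz

First, find the transition energy:
E_10 = -13.6057 / 10² = -0.13605700 eV
E_4 = -13.6057 / 4² = -0.85035625 eV
|ΔE| = |E_4 - E_10| = 0.71429925 eV

Convert to Joules: E = 0.71429925 eV × (1.602177 × 10⁻¹⁹ J/eV) = 1.1444e-19 J

Using E = hf:
f = E/h = 1.1444e-19 J / (6.62607 × 10⁻³⁴ J·s)
f = 1.73e+14 Hz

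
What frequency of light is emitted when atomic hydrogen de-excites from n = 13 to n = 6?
7.192e+13 Hz

First, find the transition energy:
E_13 = -13.6057 / 13² = -0.0805071 eV
E_6 = -13.6057 / 6² = -0.3779361 eV
|ΔE| = |E_6 - E_13| = 0.2974290 eV

Convert to Joules: E = 0.2974290 eV × (1.602177 × 10⁻¹⁹ J/eV) = 4.76534e-20 J

Using E = hf:
f = E/h = 4.76534e-20 J / (6.62607 × 10⁻³⁴ J·s)
f = 7.192e+13 Hz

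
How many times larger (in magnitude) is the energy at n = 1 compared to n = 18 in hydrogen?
324.000

Using E_n = -13.6057 Z² / n² eV with Z = 1:

E_1 = -13.6057 / 1² = -13.6057 / 1 = -13.605700000 eV
E_18 = -13.6057 / 18² = -13.6057 / 324 = -0.041992901 eV

The ratio is:
E_1/E_18 = (-13.605700000) / (-0.041992901)
E_1/E_18 = (-13.6057/1) / (-13.6057/324)
E_1/E_18 = 324/1
E_1/E_18 = 324.000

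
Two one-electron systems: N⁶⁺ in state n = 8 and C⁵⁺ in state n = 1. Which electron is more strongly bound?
C⁵⁺ at n = 1 (E = -489.805200 eV)

Using E_n = -13.6057 Z² / n² eV:

N⁶⁺ (Z = 7) at n = 8:
E = -13.6057 × 7² / 8² = -13.6057 × 49 / 64 = -10.416864063 eV

C⁵⁺ (Z = 6) at n = 1:
E = -13.6057 × 6² / 1² = -13.6057 × 36 / 1 = -489.805200000 eV

Since -489.805200000 eV < -10.416864063 eV,
C⁵⁺ at n = 1 is more tightly bound (requires more energy to ionize).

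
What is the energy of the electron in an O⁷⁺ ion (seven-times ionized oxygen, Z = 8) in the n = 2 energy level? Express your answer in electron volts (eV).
-217.6912 eV

The energy levels of a hydrogen-like atom are given by:
E_n = -13.6057 Z² / n² eV  (with Z = 8 for O⁷⁺)

For n = 2:
E_2 = -13.6057 × 8² / 2²
E_2 = -13.6057 × 64 / 4
E_2 = -217.6912 eV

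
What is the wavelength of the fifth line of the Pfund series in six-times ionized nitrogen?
61.99 nm

The lines of a series are numbered from the longest wavelength (smallest ΔE) outward; the fifth line is the transition from n = n_f + 5 to n_f.
The Pfund series has all transitions ending at n_f = 5.

For N⁶⁺ (Z = 7), the fifth line (ε-line) is the jump from n = 10 to n = 5:
E_10 = -13.6057 × 7² / 10² = -6.6668 eV
E_5 = -13.6057 × 7² / 5² = -26.6672 eV
ΔE = E_10 - E_5 = 20.0004 eV

λ = hc/E = 1239.84 eV·nm / 20.0004 eV
λ = 61.99 nm

This is the ε-line of the Pfund series in N⁶⁺.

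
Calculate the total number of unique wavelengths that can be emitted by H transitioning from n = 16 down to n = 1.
120

The electron can occupy levels n = 1, 2, ..., 16 during de-excitation — that is m = 16 - 1 + 1 = 16 distinct levels.

The number of distinct spectral lines equals the number of ways to choose 2 of these m levels (each pair gives one possible emission transition):

Number of lines = m(m-1)/2 = 16×15/2 = 120

These correspond to all possible transitions between the 16 levels:
16 → 15, 16 → 14, 16 → 13, 16 → 12, 16 → 11, 16 → 10, 16 → 9, 16 → 8...

Each transition produces a photon with a unique energy (and thus wavelength). This count does not depend on Z.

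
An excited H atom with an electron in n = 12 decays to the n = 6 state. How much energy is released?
0.28345 eV

The energy levels are E_n = -13.6057 eV / n².

Energy at n = 12: E_12 = -13.6057 / 12² = -0.09448403 eV
Energy at n = 6: E_6 = -13.6057 / 6² = -0.37793611 eV

For emission (electron falling to lower state), the photon energy is:
E_photon = E_12 - E_6 = |-0.09448403 - (-0.37793611)|
E_photon = 0.28345 eV

This energy is carried away by the emitted photon.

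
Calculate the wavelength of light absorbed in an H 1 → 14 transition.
91.5938 nm

First, find the transition energy using E_n = -13.6057 / n² eV:
E_1 = -13.6057 / 1² = -13.605700 eV
E_14 = -13.6057 / 14² = -0.069417 eV

Photon energy: |ΔE| = |E_14 - E_1| = 13.536283 eV

Convert to wavelength using E = hc/λ with hc = 1239.84 eV·nm:
λ = hc/E = 1239.84 eV·nm / 13.536283 eV
λ = 91.5938 nm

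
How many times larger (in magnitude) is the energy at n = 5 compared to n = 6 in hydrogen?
1.440000

Using E_n = -13.6057 Z² / n² eV with Z = 1:

E_5 = -13.6057 / 5² = -13.6057 / 25 = -0.544228000000 eV
E_6 = -13.6057 / 6² = -13.6057 / 36 = -0.377936111111 eV

The ratio is:
E_5/E_6 = (-0.544228000000) / (-0.377936111111)
E_5/E_6 = (-13.6057/25) / (-13.6057/36)
E_5/E_6 = 36/25
E_5/E_6 = 1.440000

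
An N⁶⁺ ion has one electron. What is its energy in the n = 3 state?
-74.07548 eV

For hydrogen-like ions, the energy levels scale with Z²:
E_n = -13.6057 Z² / n² eV

For N⁶⁺ (Z = 7) at n = 3:
E_3 = -13.6057 × 7² / 3²
E_3 = -13.6057 × 49 / 9
E_3 = -666.6793 / 9
E_3 = -74.07548 eV

The energy is 49 times more negative than hydrogen at the same n due to the stronger nuclear charge.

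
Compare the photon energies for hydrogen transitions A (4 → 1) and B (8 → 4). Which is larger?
4 → 1

Calculate the energy for each transition:

Transition 4 → 1:
ΔE₁ = |E_1 - E_4| = |-13.6057/1² - (-13.6057/4²)|
ΔE₁ = |-13.60570000000 - (-0.85035625000)| = 12.75534375 eV

Transition 8 → 4:
ΔE₂ = |E_4 - E_8| = |-13.6057/4² - (-13.6057/8²)|
ΔE₂ = |-0.85035625000 - (-0.21258906250)| = 0.63776719 eV

Since 12.75534375 eV > 0.63776719 eV, the transition 4 → 1 emits the more energetic photon.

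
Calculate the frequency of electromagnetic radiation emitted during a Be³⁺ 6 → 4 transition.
1.82769e+15 Hz

First, find the transition energy:
E_6 = -13.6057 × 4² / 6² = -6.04697778 eV
E_4 = -13.6057 × 4² / 4² = -13.60570000 eV
|ΔE| = |E_4 - E_6| = 7.55872222 eV

Convert to Joules: E = 7.55872222 eV × (1.602177 × 10⁻¹⁹ J/eV) = 1.2110411e-18 J

Using E = hf:
f = E/h = 1.2110411e-18 J / (6.62607 × 10⁻³⁴ J·s)
f = 1.82769e+15 Hz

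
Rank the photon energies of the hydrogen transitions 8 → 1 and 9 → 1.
9 → 1

Calculate the energy for each transition:

Transition 8 → 1:
ΔE₁ = |E_1 - E_8| = |-13.6057/1² - (-13.6057/8²)|
ΔE₁ = |-13.60570000 - (-0.21258906)| = 13.39311 eV

Transition 9 → 1:
ΔE₂ = |E_1 - E_9| = |-13.6057/1² - (-13.6057/9²)|
ΔE₂ = |-13.60570000 - (-0.16797160)| = 13.43773 eV

Since 13.43773 eV > 13.39311 eV, the transition 9 → 1 emits the more energetic photon.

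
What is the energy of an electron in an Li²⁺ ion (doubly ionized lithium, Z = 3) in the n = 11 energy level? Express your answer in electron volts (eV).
-1.012 eV

The energy levels of a hydrogen-like atom are given by:
E_n = -13.6057 Z² / n² eV  (with Z = 3 for Li²⁺)

For n = 11:
E_11 = -13.6057 × 3² / 11²
E_11 = -13.6057 × 9 / 121
E_11 = -1.012 eV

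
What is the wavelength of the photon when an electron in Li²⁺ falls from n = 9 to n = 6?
656.111 nm

First, find the transition energy using E_n = -13.6057 Z² / n² eV:
E_9 = -13.6057 × 3² / 9² = -1.5117444 eV
E_6 = -13.6057 × 3² / 6² = -3.4014250 eV

Photon energy: |ΔE| = |E_6 - E_9| = 1.8896806 eV

Convert to wavelength using E = hc/λ with hc = 1239.84 eV·nm:
λ = hc/E = 1239.84 eV·nm / 1.8896806 eV
λ = 656.111 nm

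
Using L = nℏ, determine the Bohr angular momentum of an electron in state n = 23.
2.42552e-33 J·s (or 23ℏ)

In the Bohr model, angular momentum is quantized:
L = nℏ

where ℏ = h/(2π) = 1.0545718e-34 J·s

For n = 23:
L = 23 × 1.0545718e-34 J·s
L = 2.42552e-33 J·s

This can also be written as L = 23ℏ.
The angular momentum is an integer multiple of the reduced Planck constant.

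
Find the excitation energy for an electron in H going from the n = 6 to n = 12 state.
0.2835 eV

The energy levels of a hydrogen-like atom are E_n = -13.6057 eV / n².

Energy at n = 6: E_6 = -13.6057 / 6² = -0.3779361 eV
Energy at n = 12: E_12 = -13.6057 / 12² = -0.0944840 eV

The excitation energy is the difference:
ΔE = E_12 - E_6
ΔE = -0.0944840 - (-0.3779361)
ΔE = 0.2835 eV

Since this is positive, energy must be absorbed (photon absorption).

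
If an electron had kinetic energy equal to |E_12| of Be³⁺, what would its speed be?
7.29e+05 m/s (or 0.2432% of c)

The binding energy at n = 12 for Be³⁺ is:
E_12 = -13.6057 × 4²/12² = -1.511744 eV
|E_12| = 1.511744 eV

Convert to Joules:
KE = 1.511744 eV × (1.602177 × 10⁻¹⁹ J/eV) = 2.4221e-19 J

Using KE = ½mv²:
v = √(2·KE/m_e)
v = √(2 × 2.4221e-19 J / 9.10938 × 10⁻³¹ kg)
v = 7.29e+05 m/s

This is approximately 0.2432% the speed of light.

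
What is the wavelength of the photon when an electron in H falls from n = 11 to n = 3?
886.042615 nm

First, find the transition energy using E_n = -13.6057 / n² eV:
E_11 = -13.6057 / 11² = -0.1124438017 eV
E_3 = -13.6057 / 3² = -1.5117444444 eV

Photon energy: |ΔE| = |E_3 - E_11| = 1.3993006427 eV

Convert to wavelength using E = hc/λ with hc = 1239.84 eV·nm:
λ = hc/E = 1239.84 eV·nm / 1.3993006427 eV
λ = 886.042615 nm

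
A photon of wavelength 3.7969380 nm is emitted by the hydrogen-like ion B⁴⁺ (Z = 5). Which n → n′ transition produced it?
n = 5 → n = 1

First, find the photon energy from the wavelength (hc = 1239.84 eV·nm):
E = hc/λ = 1239.84 eV·nm / 3.7969380 nm = 326.53680 eV

The energy levels of B⁴⁺ satisfy E_n = -13.6057 × 5² / n² eV, so an emission n_i → n_f releases
ΔE = 13.6057 × 5² × (1/n_f² − 1/n_i²) eV.

Setting ΔE equal to the photon energy:
1/n_f² − 1/n_i² = 326.53680 / (13.6057 × 5²) = 0.96000000

Since 1/n_i² must be positive, we need 1/n_f² > 0.96000000, i.e. n_f ≤ 1. For each allowed n_f, solve n_i = (1/n_f² − 0.96000000)^(−1/2) and check whether it is a whole number:
  n_f = 1: 1/n_i² = 1.00000000 − 0.96000000 = 0.04000000 → n_i = 5.000  → integer, n_i = 5 ✓

Only n_f = 1 gives an integer upper level, n_i = 5.

The transition is from n = 5 to n = 1 (emission).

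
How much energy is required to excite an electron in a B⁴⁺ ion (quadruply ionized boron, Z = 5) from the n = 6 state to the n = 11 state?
6.637 eV

The energy levels of a hydrogen-like atom are E_n = -13.6057 Z² eV / n².

Energy at n = 6: E_6 = -13.6057 × 5² / 6² = -9.448403 eV
Energy at n = 11: E_11 = -13.6057 × 5² / 11² = -2.811095 eV

The excitation energy is the difference:
ΔE = E_11 - E_6
ΔE = -2.811095 - (-9.448403)
ΔE = 6.637 eV

Since this is positive, energy must be absorbed (photon absorption).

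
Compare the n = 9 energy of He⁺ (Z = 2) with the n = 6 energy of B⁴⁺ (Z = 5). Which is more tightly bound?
B⁴⁺ at n = 6 (E = -9.448 eV)

Using E_n = -13.6057 Z² / n² eV:

He⁺ (Z = 2) at n = 9:
E = -13.6057 × 2² / 9² = -13.6057 × 4 / 81 = -0.671886 eV

B⁴⁺ (Z = 5) at n = 6:
E = -13.6057 × 5² / 6² = -13.6057 × 25 / 36 = -9.448403 eV

Since -9.448403 eV < -0.671886 eV,
B⁴⁺ at n = 6 is more tightly bound (requires more energy to ionize).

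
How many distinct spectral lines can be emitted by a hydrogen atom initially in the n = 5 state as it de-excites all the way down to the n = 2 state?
6

The electron can occupy levels n = 2, 3, ..., 5 during de-excitation — that is m = 5 - 2 + 1 = 4 distinct levels.

The number of distinct spectral lines equals the number of ways to choose 2 of these m levels (each pair gives one possible emission transition):

Number of lines = m(m-1)/2 = 4×3/2 = 6

These correspond to all possible transitions between the 4 levels:
5 → 4, 5 → 3, 5 → 2, 4 → 3, 4 → 2, 3 → 2

Each transition produces a photon with a unique energy (and thus wavelength). This count does not depend on Z.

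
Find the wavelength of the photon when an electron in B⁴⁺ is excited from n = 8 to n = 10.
648.01 nm

First, find the transition energy using E_n = -13.6057 Z² / n² eV:
E_8 = -13.6057 × 5² / 8² = -5.314727 eV
E_10 = -13.6057 × 5² / 10² = -3.401425 eV

Photon energy: |ΔE| = |E_10 - E_8| = 1.913302 eV

Convert to wavelength using E = hc/λ with hc = 1239.84 eV·nm:
λ = hc/E = 1239.84 eV·nm / 1.913302 eV
λ = 648.01 nm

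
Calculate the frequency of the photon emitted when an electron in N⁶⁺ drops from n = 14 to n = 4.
9.253e+15 Hz

First, find the transition energy:
E_14 = -13.6057 × 7² / 14² = -3.4014250 eV
E_4 = -13.6057 × 7² / 4² = -41.6674563 eV
|ΔE| = |E_4 - E_14| = 38.2660313 eV

Convert to Joules: E = 38.2660313 eV × (1.602177 × 10⁻¹⁹ J/eV) = 6.13090e-18 J

Using E = hf:
f = E/h = 6.13090e-18 J / (6.62607 × 10⁻³⁴ J·s)
f = 9.253e+15 Hz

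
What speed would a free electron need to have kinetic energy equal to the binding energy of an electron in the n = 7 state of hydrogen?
3.12528e+05 m/s (or 0.1042% of c)

The binding energy at n = 7 for hydrogen is:
E_7 = -13.6057/7² = -0.277667347 eV
|E_7| = 0.277667347 eV

Convert to Joules:
KE = 0.277667347 eV × (1.602177 × 10⁻¹⁹ J/eV) = 4.4487224e-20 J

Using KE = ½mv²:
v = √(2·KE/m_e)
v = √(2 × 4.4487224e-20 J / 9.10938 × 10⁻³¹ kg)
v = 3.12528e+05 m/s

This is approximately 0.1042% the speed of light.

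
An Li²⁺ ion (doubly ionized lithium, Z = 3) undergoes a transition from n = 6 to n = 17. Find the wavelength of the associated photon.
416.37253 nm

First, find the transition energy using E_n = -13.6057 Z² / n² eV:
E_6 = -13.6057 × 3² / 6² = -3.401425000 eV
E_17 = -13.6057 × 3² / 17² = -0.423706920 eV

Photon energy: |ΔE| = |E_17 - E_6| = 2.977718080 eV

Convert to wavelength using E = hc/λ with hc = 1239.84 eV·nm:
λ = hc/E = 1239.84 eV·nm / 2.977718080 eV
λ = 416.37253 nm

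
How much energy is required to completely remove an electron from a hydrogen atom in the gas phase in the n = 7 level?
0.28 eV

The ionization energy is the energy needed to remove the electron completely (n → ∞).

For hydrogen, E_n = -13.6057 eV / n².

At n = 7: E_7 = -13.6057 / 7² = -0.27767 eV
At n = ∞: E_∞ = 0 eV

Ionization energy = E_∞ - E_7 = 0 - (-0.27767) = 0.27767 eV
Ionization energy ≈ 0.28 eV

This is also called the binding energy of the electron in state n = 7.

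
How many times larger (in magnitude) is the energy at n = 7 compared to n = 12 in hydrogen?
2.94

Using E_n = -13.6057 Z² / n² eV with Z = 1:

E_7 = -13.6057 / 7² = -13.6057 / 49 = -0.27766735 eV
E_12 = -13.6057 / 12² = -13.6057 / 144 = -0.09448403 eV

The ratio is:
E_7/E_12 = (-0.27766735) / (-0.09448403)
E_7/E_12 = (-13.6057/49) / (-13.6057/144)
E_7/E_12 = 144/49
E_7/E_12 = 2.94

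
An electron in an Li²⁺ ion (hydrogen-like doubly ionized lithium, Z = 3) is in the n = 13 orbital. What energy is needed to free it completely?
0.7246 eV

The ionization energy is the energy needed to remove the electron completely (n → ∞).

For a hydrogen-like ion with Z = 3, E_n = -13.6057 Z² / n² eV.

At n = 13: E_13 = -13.6057 × 3² / 13² = -0.7245639 eV
At n = ∞: E_∞ = 0 eV

Ionization energy = E_∞ - E_13 = 0 - (-0.7245639) = 0.7245639 eV
Ionization energy ≈ 0.7246 eV

This is also called the binding energy of the electron in state n = 13.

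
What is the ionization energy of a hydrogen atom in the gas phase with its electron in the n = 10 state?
0.14 eV

The ionization energy is the energy needed to remove the electron completely (n → ∞).

For hydrogen, E_n = -13.6057 eV / n².

At n = 10: E_10 = -13.6057 / 10² = -0.13606 eV
At n = ∞: E_∞ = 0 eV

Ionization energy = E_∞ - E_10 = 0 - (-0.13606) = 0.13606 eV
Ionization energy ≈ 0.14 eV

This is also called the binding energy of the electron in state n = 10.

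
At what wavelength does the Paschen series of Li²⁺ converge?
91.12651 nm

The series limit corresponds to the transition from n = ∞ to n = 3.
This is the highest energy (shortest wavelength) transition in the Paschen series.

E_∞ = 0 eV
E_3 = -13.6057 × 3² / 3² = -13.6057000 eV

Energy at series limit:
ΔE = E_∞ - E_3 = 0 - (-13.6057000) = 13.6057000 eV
λ = hc/E = 1239.84 eV·nm / 13.6057000 eV = 91.12651 nm

This energy equals the ionization energy from the n = 3 state of Li²⁺.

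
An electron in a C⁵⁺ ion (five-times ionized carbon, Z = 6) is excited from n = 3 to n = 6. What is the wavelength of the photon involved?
30.3755 nm

First, find the transition energy using E_n = -13.6057 Z² / n² eV:
E_3 = -13.6057 × 6² / 3² = -54.422800 eV
E_6 = -13.6057 × 6² / 6² = -13.605700 eV

Photon energy: |ΔE| = |E_6 - E_3| = 40.817100 eV

Convert to wavelength using E = hc/λ with hc = 1239.84 eV·nm:
λ = hc/E = 1239.84 eV·nm / 40.817100 eV
λ = 30.3755 nm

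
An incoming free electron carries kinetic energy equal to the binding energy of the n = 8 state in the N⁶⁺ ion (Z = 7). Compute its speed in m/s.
1.91e+06 m/s (or 0.639% of c)

The binding energy at n = 8 for N⁶⁺ is:
E_8 = -13.6057 × 7²/8² = -10.41686 eV
|E_8| = 10.41686 eV

Convert to Joules:
KE = 10.41686 eV × (1.602177 × 10⁻¹⁹ J/eV) = 1.6690e-18 J

Using KE = ½mv²:
v = √(2·KE/m_e)
v = √(2 × 1.6690e-18 J / 9.10938 × 10⁻³¹ kg)
v = 1.91e+06 m/s

This is approximately 0.639% the speed of light.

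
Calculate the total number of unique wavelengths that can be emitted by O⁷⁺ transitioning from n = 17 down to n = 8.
45

The electron can occupy levels n = 8, 9, ..., 17 during de-excitation — that is m = 17 - 8 + 1 = 10 distinct levels.

The number of distinct spectral lines equals the number of ways to choose 2 of these m levels (each pair gives one possible emission transition):

Number of lines = m(m-1)/2 = 10×9/2 = 45

These correspond to all possible transitions between the 10 levels:
17 → 16, 17 → 15, 17 → 14, 17 → 13, 17 → 12, 17 → 11, 17 → 10, 17 → 9...

Each transition produces a photon with a unique energy (and thus wavelength). This count does not depend on Z.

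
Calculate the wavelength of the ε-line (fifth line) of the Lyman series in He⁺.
23.433 nm

The lines of a series are numbered from the longest wavelength (smallest ΔE) outward; the fifth line is the transition from n = n_f + 5 to n_f.
The Lyman series has all transitions ending at n_f = 1.

For He⁺ (Z = 2), the fifth line (ε-line) is the jump from n = 6 to n = 1:
E_6 = -13.6057 × 2² / 6² = -1.51174 eV
E_1 = -13.6057 × 2² / 1² = -54.42280 eV
ΔE = E_6 - E_1 = 52.91106 eV

λ = hc/E = 1239.84 eV·nm / 52.91106 eV
λ = 23.433 nm

This is the ε-line of the Lyman series in He⁺.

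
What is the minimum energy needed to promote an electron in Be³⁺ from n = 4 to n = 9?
10.92 eV

The energy levels of a hydrogen-like atom are E_n = -13.6057 Z² eV / n².

Energy at n = 4: E_4 = -13.6057 × 4² / 4² = -13.60570 eV
Energy at n = 9: E_9 = -13.6057 × 4² / 9² = -2.68755 eV

The excitation energy is the difference:
ΔE = E_9 - E_4
ΔE = -2.68755 - (-13.60570)
ΔE = 10.92 eV

Since this is positive, energy must be absorbed (photon absorption).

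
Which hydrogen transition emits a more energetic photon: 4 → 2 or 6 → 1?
6 → 1

Calculate the energy for each transition:

Transition 4 → 2:
ΔE₁ = |E_2 - E_4| = |-13.6057/2² - (-13.6057/4²)|
ΔE₁ = |-3.40142500000 - (-0.85035625000)| = 2.55106875 eV

Transition 6 → 1:
ΔE₂ = |E_1 - E_6| = |-13.6057/1² - (-13.6057/6²)|
ΔE₂ = |-13.60570000000 - (-0.37793611111)| = 13.22776389 eV

Since 13.22776389 eV > 2.55106875 eV, the transition 6 → 1 emits the more energetic photon.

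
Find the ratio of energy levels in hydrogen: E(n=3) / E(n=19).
40.1111

Using E_n = -13.6057 Z² / n² eV with Z = 1:

E_3 = -13.6057 / 3² = -13.6057 / 9 = -1.5117444444 eV
E_19 = -13.6057 / 19² = -13.6057 / 361 = -0.0376889197 eV

The ratio is:
E_3/E_19 = (-1.5117444444) / (-0.0376889197)
E_3/E_19 = (-13.6057/9) / (-13.6057/361)
E_3/E_19 = 361/9
E_3/E_19 = 40.1111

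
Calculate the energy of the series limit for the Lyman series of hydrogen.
13.60570 eV

The series limit corresponds to the transition from n = ∞ to n = 1.
This is the highest energy (shortest wavelength) transition in the Lyman series.

E_∞ = 0 eV
E_1 = -13.6057 / 1² = -13.60570 eV

Energy at series limit:
ΔE = E_∞ - E_1 = 0 - (-13.60570) = 13.60570 eV

This energy equals the ionization energy from the n = 1 state of hydrogen.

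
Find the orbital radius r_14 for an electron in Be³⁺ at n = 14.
2.5930 nm (or 25.9297 Å)

The Bohr radius formula is:
r_n = n² a₀ / Z

where a₀ = 0.0529177 nm is the Bohr radius.

For Be³⁺ (Z = 4) at n = 14:
r_14 = 14² × 0.0529177 nm / 4
r_14 = 196 × 0.0529177 nm / 4
r_14 = 10.37187 nm / 4
r_14 = 2.5930 nm

The electron orbits at approximately 2.5930 nm from the nucleus.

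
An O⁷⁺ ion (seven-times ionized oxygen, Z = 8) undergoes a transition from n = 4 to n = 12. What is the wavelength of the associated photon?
25.629332 nm

First, find the transition energy using E_n = -13.6057 Z² / n² eV:
E_4 = -13.6057 × 8² / 4² = -54.42280000 eV
E_12 = -13.6057 × 8² / 12² = -6.04697778 eV

Photon energy: |ΔE| = |E_12 - E_4| = 48.37582222 eV

Convert to wavelength using E = hc/λ with hc = 1239.84 eV·nm:
λ = hc/E = 1239.84 eV·nm / 48.37582222 eV
λ = 25.629332 nm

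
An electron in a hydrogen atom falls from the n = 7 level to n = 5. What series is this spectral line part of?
Pfund series

The spectral series in hydrogen are named based on the final (lower) energy level:
- Lyman series: n_final = 1 (ultraviolet)
- Balmer series: n_final = 2 (visible/near-UV)
- Paschen series: n_final = 3 (infrared)
- Brackett series: n_final = 4 (infrared)
- Pfund series: n_final = 5 (far infrared)

Since this transition ends at n = 5, it belongs to the Pfund series.

For reference, this 7 → 5 line has photon energy
ΔE = 13.6057 eV × (1/5² - 1/7²) = 0.2665606531 eV,
corresponding to wavelength λ = hc/ΔE = 1239.84 eV·nm / 0.2665606531 eV = 4651.2491 nm in the far infrared region.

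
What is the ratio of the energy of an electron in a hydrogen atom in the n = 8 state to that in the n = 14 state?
3.0625

Using E_n = -13.6057 Z² / n² eV with Z = 1:

E_8 = -13.6057 / 8² = -13.6057 / 64 = -0.2125890625 eV
E_14 = -13.6057 / 14² = -13.6057 / 196 = -0.0694168367 eV

The ratio is:
E_8/E_14 = (-0.2125890625) / (-0.0694168367)
E_8/E_14 = (-13.6057/64) / (-13.6057/196)
E_8/E_14 = 196/64
E_8/E_14 = 3.0625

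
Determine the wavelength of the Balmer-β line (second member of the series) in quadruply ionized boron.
19.4403 nm

The lines of a series are numbered from the longest wavelength (smallest ΔE) outward; the second line is the transition from n = n_f + 2 to n_f.
The Balmer series has all transitions ending at n_f = 2.

For B⁴⁺ (Z = 5), the second line (β-line) is the jump from n = 4 to n = 2:
E_4 = -13.6057 × 5² / 4² = -21.258906 eV
E_2 = -13.6057 × 5² / 2² = -85.035625 eV
ΔE = E_4 - E_2 = 63.776719 eV

λ = hc/E = 1239.84 eV·nm / 63.776719 eV
λ = 19.4403 nm

This is the β-line of the Balmer series in B⁴⁺.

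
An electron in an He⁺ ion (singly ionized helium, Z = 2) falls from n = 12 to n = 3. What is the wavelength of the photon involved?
218.704 nm

First, find the transition energy using E_n = -13.6057 Z² / n² eV:
E_12 = -13.6057 × 2² / 12² = -0.3779361 eV
E_3 = -13.6057 × 2² / 3² = -6.0469778 eV

Photon energy: |ΔE| = |E_3 - E_12| = 5.6690417 eV

Convert to wavelength using E = hc/λ with hc = 1239.84 eV·nm:
λ = hc/E = 1239.84 eV·nm / 5.6690417 eV
λ = 218.704 nm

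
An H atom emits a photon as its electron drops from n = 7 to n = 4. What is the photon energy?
0.5727 eV

The energy levels are E_n = -13.6057 eV / n².

Energy at n = 7: E_7 = -13.6057 / 7² = -0.2776673 eV
Energy at n = 4: E_4 = -13.6057 / 4² = -0.8503563 eV

For emission (electron falling to lower state), the photon energy is:
E_photon = E_7 - E_4 = |-0.2776673 - (-0.8503563)|
E_photon = 0.5727 eV

This energy is carried away by the emitted photon.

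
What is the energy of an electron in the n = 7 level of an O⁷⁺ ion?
-17.77071 eV

For hydrogen-like ions, the energy levels scale with Z²:
E_n = -13.6057 Z² / n² eV

For O⁷⁺ (Z = 8) at n = 7:
E_7 = -13.6057 × 8² / 7²
E_7 = -13.6057 × 64 / 49
E_7 = -870.7648 / 49
E_7 = -17.77071 eV

The energy is 64 times more negative than hydrogen at the same n due to the stronger nuclear charge.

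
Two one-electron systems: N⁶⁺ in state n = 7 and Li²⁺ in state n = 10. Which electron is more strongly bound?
N⁶⁺ at n = 7 (E = -13.61 eV)

Using E_n = -13.6057 Z² / n² eV:

N⁶⁺ (Z = 7) at n = 7:
E = -13.6057 × 7² / 7² = -13.6057 × 49 / 49 = -13.60570 eV

Li²⁺ (Z = 3) at n = 10:
E = -13.6057 × 3² / 10² = -13.6057 × 9 / 100 = -1.22451 eV

Since -13.60570 eV < -1.22451 eV,
N⁶⁺ at n = 7 is more tightly bound (requires more energy to ionize).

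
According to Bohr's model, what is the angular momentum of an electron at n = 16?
1.6873e-33 J·s (or 16ℏ)

In the Bohr model, angular momentum is quantized:
L = nℏ

where ℏ = h/(2π) = 1.054572e-34 J·s

For n = 16:
L = 16 × 1.054572e-34 J·s
L = 1.6873e-33 J·s

This can also be written as L = 16ℏ.
The angular momentum is an integer multiple of the reduced Planck constant.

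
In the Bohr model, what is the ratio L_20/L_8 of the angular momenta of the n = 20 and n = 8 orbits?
2.50000

In the Bohr model, L_n = nℏ, so the ratio is purely the ratio of quantum numbers:

L_20/L_8 = 20ℏ / 8ℏ = 20/8 = 2.50000

The angular momentum scales linearly with n.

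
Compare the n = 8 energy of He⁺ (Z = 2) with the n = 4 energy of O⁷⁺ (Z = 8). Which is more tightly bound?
O⁷⁺ at n = 4 (E = -54.422800 eV)

Using E_n = -13.6057 Z² / n² eV:

He⁺ (Z = 2) at n = 8:
E = -13.6057 × 2² / 8² = -13.6057 × 4 / 64 = -0.850356250 eV

O⁷⁺ (Z = 8) at n = 4:
E = -13.6057 × 8² / 4² = -13.6057 × 64 / 16 = -54.422800000 eV

Since -54.422800000 eV < -0.850356250 eV,
O⁷⁺ at n = 4 is more tightly bound (requires more energy to ionize).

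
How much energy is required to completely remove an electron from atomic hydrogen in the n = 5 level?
0.544228 eV

The ionization energy is the energy needed to remove the electron completely (n → ∞).

For hydrogen, E_n = -13.6057 eV / n².

At n = 5: E_5 = -13.6057 / 5² = -0.544228000 eV
At n = ∞: E_∞ = 0 eV

Ionization energy = E_∞ - E_5 = 0 - (-0.544228000) = 0.544228000 eV
Ionization energy ≈ 0.544228 eV

This is also called the binding energy of the electron in state n = 5.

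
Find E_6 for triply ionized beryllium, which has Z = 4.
-6.046978 eV

For hydrogen-like ions, the energy levels scale with Z²:
E_n = -13.6057 Z² / n² eV

For Be³⁺ (Z = 4) at n = 6:
E_6 = -13.6057 × 4² / 6²
E_6 = -13.6057 × 16 / 36
E_6 = -217.6912 / 36
E_6 = -6.046978 eV

The energy is 16 times more negative than hydrogen at the same n due to the stronger nuclear charge.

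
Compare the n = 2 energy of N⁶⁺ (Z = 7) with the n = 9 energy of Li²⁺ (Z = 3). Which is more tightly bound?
N⁶⁺ at n = 2 (E = -166.66983 eV)

Using E_n = -13.6057 Z² / n² eV:

N⁶⁺ (Z = 7) at n = 2:
E = -13.6057 × 7² / 2² = -13.6057 × 49 / 4 = -166.66982500 eV

Li²⁺ (Z = 3) at n = 9:
E = -13.6057 × 3² / 9² = -13.6057 × 9 / 81 = -1.51174444 eV

Since -166.66982500 eV < -1.51174444 eV,
N⁶⁺ at n = 2 is more tightly bound (requires more energy to ionize).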